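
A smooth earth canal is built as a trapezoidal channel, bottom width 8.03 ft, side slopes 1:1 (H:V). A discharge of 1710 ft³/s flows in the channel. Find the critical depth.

At critical depth, Q² T / (g A³) = 1, i.e. A³/T = Q²/g = 1710²/32.2 = 90810.
At y = 6.36 ft: A³/T = 36940 — too small.
At y = 8.07 ft: A³/T = 90740 — ≈ 90810.

y_c = 8.07 ft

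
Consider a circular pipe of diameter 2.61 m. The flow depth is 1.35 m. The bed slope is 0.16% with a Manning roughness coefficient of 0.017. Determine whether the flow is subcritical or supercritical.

subcritical

For a circular section of diameter D = 2.61 m at depth y = 1.35 m, the central angle is θ = 2 arccos(1 − 2y/D) = 3.211 rad. Then A = (D²/8)(θ − sin θ) = 2.793 m² and P = Dθ/2 = 4.19 m.
Hydraulic radius R = A/P = 2.793/4.19 = 0.6665 m.
V = (1/n) R^(2/3) √S = (1/0.017) × 0.6665^(2/3) × √0.0016 = 1.795 m/s. Hydraulic depth D_h = A/T = 2.793/2.608 = 1.071 m.
Froude number Fr = V/√(g·D_h) = 1.795/√(9.81×1.071) = 0.554, which is less than 1, so the flow is subcritical.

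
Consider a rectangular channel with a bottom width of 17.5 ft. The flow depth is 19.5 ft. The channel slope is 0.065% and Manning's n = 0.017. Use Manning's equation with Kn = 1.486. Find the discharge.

Flow area A = b·y = 17.5 × 19.5 = 341.2 ft². Wetted perimeter P = b + 2y = 17.5 + 2×19.5 = 56.5 ft.
Hydraulic radius R = A/P = 341.2/56.5 = 6.04 ft.
Manning's equation: Q = (1.486/n) A R^(2/3) S^(1/2) = (1.486/0.017) × 341.2 × 6.04^(2/3) × 0.00065^(1/2) = 2520 ft³/s.

Q = 2520 ft³/s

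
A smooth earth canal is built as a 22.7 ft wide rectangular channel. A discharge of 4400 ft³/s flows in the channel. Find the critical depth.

y_c = 10.5 ft

For a rectangular channel, critical depth y_c = (q²/g)^(1/3) where q = Q/b = 4400/22.7 = 193.8 ft²/s.
So y_c = (193.8²/32.2)^(1/3) = 10.5 ft.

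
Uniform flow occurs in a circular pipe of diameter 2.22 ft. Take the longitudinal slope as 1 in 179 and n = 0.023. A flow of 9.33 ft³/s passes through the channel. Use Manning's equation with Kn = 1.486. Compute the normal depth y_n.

Manning's equation rearranged: A R^(2/3) = nQ / (1.486·√S) = 0.023 × 9.33 / (1.486 × √0.005587) = 1.932.
At y = 1.12 ft: A R^(2/3) = 1.327 — too small.
At y = 1.54 ft: A R^(2/3) = 2.163 — too large.
At y = 1.42 ft: A R^(2/3) = 1.932 — ≈ 1.932.

y_n = 1.42 ft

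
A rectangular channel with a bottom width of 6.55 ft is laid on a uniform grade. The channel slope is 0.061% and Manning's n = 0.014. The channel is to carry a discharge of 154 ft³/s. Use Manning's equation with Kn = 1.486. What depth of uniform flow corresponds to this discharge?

Manning's equation rearranged: A R^(2/3) = nQ / (1.486·√S) = 0.014 × 154 / (1.486 × √0.00061) = 58.74.
Trying y = 6 ft: A R^(2/3) = 64.83 — high.
Trying y = 5.54 ft: A R^(2/3) = 58.72 — matches.

y_n = 5.54 ft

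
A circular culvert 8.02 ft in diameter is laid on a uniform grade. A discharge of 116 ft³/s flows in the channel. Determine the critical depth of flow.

At critical depth, Q² T / (g A³) = 1, i.e. A³/T = Q²/g = 116²/32.2 = 417.9.
Try y = 2.9 ft: A³/T = 579.9 — too large.
Try y = 2.07 ft: A³/T = 157 — too small.
Try y = 2.66 ft: A³/T = 415.5 — ≈ 417.9.

y_c = 2.66 ft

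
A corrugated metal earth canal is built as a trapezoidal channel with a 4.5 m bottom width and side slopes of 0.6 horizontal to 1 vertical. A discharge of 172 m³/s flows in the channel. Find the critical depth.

At critical depth, Q² T / (g A³) = 1, i.e. A³/T = Q²/g = 172²/9.81 = 3016.
At y = 3.34 m: A³/T = 1205 — too small.
At y = 4.76 m: A³/T = 4204 — too large.
At y = 4.34 m: A³/T = 3019 — matches.

y_c = 4.34 m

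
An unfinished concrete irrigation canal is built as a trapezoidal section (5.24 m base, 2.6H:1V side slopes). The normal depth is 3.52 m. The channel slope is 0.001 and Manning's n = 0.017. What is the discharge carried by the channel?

Q = 152 m³/s

With bottom width b = 5.24 m and side slope z = 2.6: A = (b + zy)y = (5.24 + 2.6×3.52)×3.52 = 50.66 m²; P = b + 2y√(1+z²) = 5.24 + 2×3.52×2.786 = 24.85 m.
Hydraulic radius R = A/P = 50.66/24.85 = 2.039 m.
Manning's equation: Q = (1/n) A R^(2/3) S^(1/2) = (1/0.017) × 50.66 × 2.039^(2/3) × 0.001^(1/2) = 152 m³/s.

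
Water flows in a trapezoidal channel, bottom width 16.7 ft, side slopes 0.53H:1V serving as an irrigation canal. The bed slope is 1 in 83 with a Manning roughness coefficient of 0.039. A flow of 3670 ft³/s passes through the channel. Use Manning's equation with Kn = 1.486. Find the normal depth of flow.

y_n = 11.5 ft

Manning's equation rearranged: A R^(2/3) = nQ / (1.486·√S) = 0.039 × 3670 / (1.486 × √0.01205) = 877.5.
Try y = 10.3 ft: A R^(2/3) = 728.6 — short.
Try y = 13.2 ft: A R^(2/3) = 1113 — over.
Try y = 11.5 ft: A R^(2/3) = 878.5 — close enough.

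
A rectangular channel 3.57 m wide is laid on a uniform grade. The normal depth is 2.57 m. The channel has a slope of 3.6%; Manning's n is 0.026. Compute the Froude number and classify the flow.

supercritical

Flow area A = b·y = 3.57 × 2.57 = 9.175 m². Wetted perimeter P = b + 2y = 3.57 + 2×2.57 = 8.71 m.
Hydraulic radius R = A/P = 9.175/8.71 = 1.053 m.
V = (1/n) R^(2/3) √S = (1/0.026) × 1.053^(2/3) × √0.036 = 7.555 m/s. Hydraulic depth D_h = A/T = 9.175/3.57 = 2.57 m.
Froude number Fr = V/√(g·D_h) = 7.555/√(9.81×2.57) = 1.5, which is greater than 1, so the flow is supercritical.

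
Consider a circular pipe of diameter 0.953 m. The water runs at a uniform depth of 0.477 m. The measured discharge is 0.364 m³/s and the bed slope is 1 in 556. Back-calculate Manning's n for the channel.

For a circular section of diameter D = 0.953 m at depth y = 0.477 m, the central angle is θ = 2 arccos(1 − 2y/D) = 3.144 rad. Then A = (D²/8)(θ − sin θ) = 0.3571 m² and P = Dθ/2 = 1.498 m.
Hydraulic radius R = A/P = 0.3571/1.498 = 0.2384 m.
Rearranging Manning's equation: n = (1/Q) A R^(2/3) S^(1/2) = (1/0.364) × 0.3571 × 0.2384^(2/3) × √0.001799 = 0.016.

n = 0.016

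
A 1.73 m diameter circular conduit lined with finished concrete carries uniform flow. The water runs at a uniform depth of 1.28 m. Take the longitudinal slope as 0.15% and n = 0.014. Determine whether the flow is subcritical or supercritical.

For a circular section of diameter D = 1.73 m at depth y = 1.28 m, the central angle is θ = 2 arccos(1 − 2y/D) = 4.142 rad. Then A = (D²/8)(θ − sin θ) = 1.865 m² and P = Dθ/2 = 3.583 m.
Hydraulic radius R = A/P = 1.865/3.583 = 0.5204 m.
V = (1/n) R^(2/3) √S = (1/0.014) × 0.5204^(2/3) × √0.0015 = 1.79 m/s. Hydraulic depth D_h = A/T = 1.865/1.518 = 1.228 m.
Froude number Fr = V/√(g·D_h) = 1.79/√(9.81×1.228) = 0.516, which is less than 1, so the flow is subcritical.

subcritical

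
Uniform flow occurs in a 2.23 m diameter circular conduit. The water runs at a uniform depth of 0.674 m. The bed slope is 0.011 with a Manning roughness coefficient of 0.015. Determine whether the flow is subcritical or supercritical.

For a circular section of diameter D = 2.23 m at depth y = 0.674 m, the central angle is θ = 2 arccos(1 − 2y/D) = 2.328 rad. Then A = (D²/8)(θ − sin θ) = 0.9957 m² and P = Dθ/2 = 2.596 m.
Hydraulic radius R = A/P = 0.9957/2.596 = 0.3835 m.
V = (1/n) R^(2/3) √S = (1/0.015) × 0.3835^(2/3) × √0.011 = 3.691 m/s. Hydraulic depth D_h = A/T = 0.9957/2.048 = 0.4861 m.
Froude number Fr = V/√(g·D_h) = 3.691/√(9.81×0.4861) = 1.69, which is greater than 1, so the flow is supercritical.

supercritical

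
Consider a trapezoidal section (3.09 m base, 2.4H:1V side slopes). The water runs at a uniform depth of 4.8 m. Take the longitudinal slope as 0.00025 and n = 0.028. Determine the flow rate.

With bottom width b = 3.09 m and side slope z = 2.4: A = (b + zy)y = (3.09 + 2.4×4.8)×4.8 = 70.13 m²; P = b + 2y√(1+z²) = 3.09 + 2×4.8×2.6 = 28.05 m.
Hydraulic radius R = A/P = 70.13/28.05 = 2.5 m.
Manning's equation: Q = (1/n) A R^(2/3) S^(1/2) = (1/0.028) × 70.13 × 2.5^(2/3) × 0.00025^(1/2) = 72.9 m³/s.

Q = 72.9 m³/s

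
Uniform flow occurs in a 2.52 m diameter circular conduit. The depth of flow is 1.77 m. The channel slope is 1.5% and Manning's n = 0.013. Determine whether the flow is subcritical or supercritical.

For a circular section of diameter D = 2.52 m at depth y = 1.77 m, the central angle is θ = 2 arccos(1 − 2y/D) = 3.975 rad. Then A = (D²/8)(θ − sin θ) = 3.743 m² and P = Dθ/2 = 5.009 m.
Hydraulic radius R = A/P = 3.743/5.009 = 0.7473 m.
V = (1/n) R^(2/3) √S = (1/0.013) × 0.7473^(2/3) × √0.015 = 7.758 m/s. Hydraulic depth D_h = A/T = 3.743/2.304 = 1.624 m.
Froude number Fr = V/√(g·D_h) = 7.758/√(9.81×1.624) = 1.94, which is greater than 1, so the flow is supercritical.

supercritical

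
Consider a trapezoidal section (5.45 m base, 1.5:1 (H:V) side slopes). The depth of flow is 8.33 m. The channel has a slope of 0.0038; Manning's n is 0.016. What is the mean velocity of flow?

V = 10 m/s

With bottom width b = 5.45 m and side slope z = 1.5: A = (b + zy)y = (5.45 + 1.5×8.33)×8.33 = 149.5 m²; P = b + 2y√(1+z²) = 5.45 + 2×8.33×1.803 = 35.48 m.
Hydraulic radius R = A/P = 149.5/35.48 = 4.213 m.
From Manning's equation, V = (1/n) R^(2/3) S^(1/2) = (1/0.016) × 4.213^(2/3) × 0.0038^(1/2) = 10 m/s.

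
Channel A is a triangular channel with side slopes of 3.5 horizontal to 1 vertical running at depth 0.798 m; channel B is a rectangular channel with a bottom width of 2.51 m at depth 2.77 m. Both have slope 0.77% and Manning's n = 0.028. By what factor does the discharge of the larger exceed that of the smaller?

5.36

Channel A: For a triangular section with side slope z = 3.5: A = zy² = 3.5×0.798² = 2.229 m²; P = 2y√(1+z²) = 2×0.798×3.64 = 5.81 m. Hydraulic radius R = A/P = 2.229/5.81 = 0.3836 m. Q_A = (1/0.028)·2.229·0.3836^(2/3)·√0.0077 = 3.688 m³/s.
Channel B: Flow area A = b·y = 2.51 × 2.77 = 6.953 m². Wetted perimeter P = b + 2y = 2.51 + 2×2.77 = 8.05 m. Hydraulic radius R = A/P = 6.953/8.05 = 0.8637 m. Q_B = (1/0.028)·6.953·0.8637^(2/3)·√0.0077 = 19.76 m³/s.
The larger discharge is 19.76 m³/s and the smaller is 3.688 m³/s; the ratio is 5.36.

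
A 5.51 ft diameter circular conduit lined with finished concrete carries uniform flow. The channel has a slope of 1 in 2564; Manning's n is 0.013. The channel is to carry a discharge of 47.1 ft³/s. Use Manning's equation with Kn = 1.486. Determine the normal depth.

Manning's equation rearranged: A R^(2/3) = nQ / (1.486·√S) = 0.013 × 47.1 / (1.486 × √0.00039) = 20.86.
Try y = 2.6 ft: A R^(2/3) = 13.36 — too small.
Try y = 4.02 ft: A R^(2/3) = 26.05 — too large.
Try y = 3.42 ft: A R^(2/3) = 20.88 — matches.

y_n = 3.42 ft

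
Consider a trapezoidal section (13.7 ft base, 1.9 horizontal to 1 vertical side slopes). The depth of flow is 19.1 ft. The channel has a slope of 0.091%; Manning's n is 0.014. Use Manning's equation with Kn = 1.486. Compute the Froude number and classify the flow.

subcritical

With bottom width b = 13.7 ft and side slope z = 1.9: A = (b + zy)y = (13.7 + 1.9×19.1)×19.1 = 954.8 ft²; P = b + 2y√(1+z²) = 13.7 + 2×19.1×2.147 = 95.72 ft.
Hydraulic radius R = A/P = 954.8/95.72 = 9.975 ft.
V = (1.486/n) R^(2/3) √S = (1.486/0.014) × 9.975^(2/3) × √0.00091 = 14.84 ft/s. Hydraulic depth D_h = A/T = 954.8/86.28 = 11.07 ft.
Froude number Fr = V/√(g·D_h) = 14.84/√(32.2×11.07) = 0.786, which is less than 1, so the flow is subcritical.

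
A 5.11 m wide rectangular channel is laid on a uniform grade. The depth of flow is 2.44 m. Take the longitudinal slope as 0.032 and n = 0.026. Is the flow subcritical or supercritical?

supercritical

Flow area A = b·y = 5.11 × 2.44 = 12.47 m². Wetted perimeter P = b + 2y = 5.11 + 2×2.44 = 9.99 m.
Hydraulic radius R = A/P = 12.47/9.99 = 1.248 m.
V = (1/n) R^(2/3) √S = (1/0.026) × 1.248^(2/3) × √0.032 = 7.976 m/s. Hydraulic depth D_h = A/T = 12.47/5.11 = 2.44 m.
Froude number Fr = V/√(g·D_h) = 7.976/√(9.81×2.44) = 1.63, which is greater than 1, so the flow is supercritical.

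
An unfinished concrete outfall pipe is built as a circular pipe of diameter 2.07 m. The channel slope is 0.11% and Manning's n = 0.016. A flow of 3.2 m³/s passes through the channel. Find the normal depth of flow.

Manning's equation rearranged: A R^(2/3) = nQ / (1·√S) = 0.016 × 3.2 / (√0.0011) = 1.544.
Try y = 1.12 m: A R^(2/3) = 1.237 — low.
Try y = 1.56 m: A R^(2/3) = 1.989 — high.
Try y = 1.29 m: A R^(2/3) = 1.543 — ≈ 1.544.

y_n = 1.29 m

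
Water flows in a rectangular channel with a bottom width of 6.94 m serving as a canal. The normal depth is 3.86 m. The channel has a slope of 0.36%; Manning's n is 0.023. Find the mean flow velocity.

V = 3.9 m/s

Flow area A = b·y = 6.94 × 3.86 = 26.79 m². Wetted perimeter P = b + 2y = 6.94 + 2×3.86 = 14.66 m.
Hydraulic radius R = A/P = 26.79/14.66 = 1.827 m.
From Manning's equation, V = (1/n) R^(2/3) S^(1/2) = (1/0.023) × 1.827^(2/3) × 0.0036^(1/2) = 3.9 m/s.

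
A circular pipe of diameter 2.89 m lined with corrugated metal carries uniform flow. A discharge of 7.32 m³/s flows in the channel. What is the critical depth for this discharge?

At critical depth, Q² T / (g A³) = 1, i.e. A³/T = Q²/g = 7.32²/9.81 = 5.462.
Trying y = 1.28 m: A³/T = 7.679 — too large.
Trying y = 0.866 m: A³/T = 1.704 — too small.
Trying y = 1.17 m: A³/T = 5.441 — ≈ 5.462.

y_c = 1.17 m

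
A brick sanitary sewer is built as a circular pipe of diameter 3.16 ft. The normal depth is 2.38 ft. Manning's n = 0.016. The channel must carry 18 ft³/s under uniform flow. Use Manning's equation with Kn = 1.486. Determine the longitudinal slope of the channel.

S = 0.000996

For a circular section of diameter D = 3.16 ft at depth y = 2.38 ft, the central angle is θ = 2 arccos(1 − 2y/D) = 4.203 rad. Then A = (D²/8)(θ − sin θ) = 6.337 ft² and P = Dθ/2 = 6.641 ft.
Hydraulic radius R = A/P = 6.337/6.641 = 0.9541 ft.
From Manning's equation, S = [nQ / (1.486 A R^(2/3))]² = [0.016 × 18 / (1.486 × 6.337 × 0.9541^(2/3))]² = 0.000996.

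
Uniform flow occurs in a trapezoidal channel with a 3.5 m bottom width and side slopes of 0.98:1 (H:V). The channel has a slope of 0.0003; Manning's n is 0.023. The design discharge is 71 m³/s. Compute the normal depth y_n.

Manning's equation rearranged: A R^(2/3) = nQ / (1·√S) = 0.023 × 71 / (√0.0003) = 94.28.
Try y = 6.4 m: A R^(2/3) = 127.8 — over.
Try y = 5.56 m: A R^(2/3) = 94.3 — ≈ 94.28.

y_n = 5.56 m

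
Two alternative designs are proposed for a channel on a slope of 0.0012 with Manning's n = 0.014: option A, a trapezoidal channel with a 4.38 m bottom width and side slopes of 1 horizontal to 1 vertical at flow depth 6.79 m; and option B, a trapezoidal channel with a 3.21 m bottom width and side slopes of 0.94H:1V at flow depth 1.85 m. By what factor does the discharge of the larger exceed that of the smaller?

Channel A: With bottom width b = 4.38 m and side slope z = 1: A = (b + zy)y = (4.38 + 1×6.79)×6.79 = 75.84 m²; P = b + 2y√(1+z²) = 4.38 + 2×6.79×1.414 = 23.59 m. Hydraulic radius R = A/P = 75.84/23.59 = 3.216 m. Q_A = (1/0.014)·75.84·3.216^(2/3)·√0.0012 = 408.9 m³/s.
Channel B: With bottom width b = 3.21 m and side slope z = 0.94: A = (b + zy)y = (3.21 + 0.94×1.85)×1.85 = 9.156 m²; P = b + 2y√(1+z²) = 3.21 + 2×1.85×1.372 = 8.288 m. Hydraulic radius R = A/P = 9.156/8.288 = 1.105 m. Q_B = (1/0.014)·9.156·1.105^(2/3)·√0.0012 = 24.21 m³/s.
The larger discharge is 408.9 m³/s and the smaller is 24.21 m³/s; the ratio is 16.9.

16.9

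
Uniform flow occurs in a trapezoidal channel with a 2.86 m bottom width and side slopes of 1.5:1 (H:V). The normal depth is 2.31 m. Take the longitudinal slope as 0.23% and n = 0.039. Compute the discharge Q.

With bottom width b = 2.86 m and side slope z = 1.5: A = (b + zy)y = (2.86 + 1.5×2.31)×2.31 = 14.61 m²; P = b + 2y√(1+z²) = 2.86 + 2×2.31×1.803 = 11.19 m.
Hydraulic radius R = A/P = 14.61/11.19 = 1.306 m.
Manning's equation: Q = (1/n) A R^(2/3) S^(1/2) = (1/0.039) × 14.61 × 1.306^(2/3) × 0.0023^(1/2) = 21.5 m³/s.

Q = 21.5 m³/s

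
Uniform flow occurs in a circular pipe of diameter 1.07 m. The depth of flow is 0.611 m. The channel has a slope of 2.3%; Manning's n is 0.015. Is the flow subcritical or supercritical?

For a circular section of diameter D = 1.07 m at depth y = 0.611 m, the central angle is θ = 2 arccos(1 − 2y/D) = 3.427 rad. Then A = (D²/8)(θ − sin θ) = 0.5306 m² and P = Dθ/2 = 1.833 m.
Hydraulic radius R = A/P = 0.5306/1.833 = 0.2895 m.
V = (1/n) R^(2/3) √S = (1/0.015) × 0.2895^(2/3) × √0.023 = 4.424 m/s. Hydraulic depth D_h = A/T = 0.5306/1.059 = 0.501 m.
Froude number Fr = V/√(g·D_h) = 4.424/√(9.81×0.501) = 2, which is greater than 1, so the flow is supercritical.

supercritical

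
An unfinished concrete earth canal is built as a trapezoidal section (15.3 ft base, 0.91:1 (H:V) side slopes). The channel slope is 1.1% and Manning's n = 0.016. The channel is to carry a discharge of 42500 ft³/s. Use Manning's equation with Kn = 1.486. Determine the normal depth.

Manning's equation rearranged: A R^(2/3) = nQ / (1.486·√S) = 0.016 × 42500 / (1.486 × √0.011) = 4363.
At y = 21.2 ft: A R^(2/3) = 3426 — low.
At y = 29.2 ft: A R^(2/3) = 6750 — high.
At y = 23.8 ft: A R^(2/3) = 4362 — matches.

y_n = 23.8 ft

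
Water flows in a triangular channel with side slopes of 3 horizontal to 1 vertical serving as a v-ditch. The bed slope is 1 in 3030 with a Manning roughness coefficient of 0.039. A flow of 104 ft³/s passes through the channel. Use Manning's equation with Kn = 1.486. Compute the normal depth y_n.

Manning's equation rearranged: A R^(2/3) = nQ / (1.486·√S) = 0.039 × 104 / (1.486 × √0.00033) = 150.2.
Trying y = 4.5 ft: A R^(2/3) = 100.7 — short.
Trying y = 6.07 ft: A R^(2/3) = 223.7 — over.
Trying y = 5.23 ft: A R^(2/3) = 150.4 — ≈ 150.2.

y_n = 5.23 ft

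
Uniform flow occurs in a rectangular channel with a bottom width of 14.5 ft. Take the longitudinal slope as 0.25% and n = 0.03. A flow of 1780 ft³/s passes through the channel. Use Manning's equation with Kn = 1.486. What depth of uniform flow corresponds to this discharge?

y_n = 16.8 ft

Manning's equation rearranged: A R^(2/3) = nQ / (1.486·√S) = 0.03 × 1780 / (1.486 × √0.0025) = 718.7.
At y = 11.6 ft: A R^(2/3) = 455.8 — too small.
At y = 18.3 ft: A R^(2/3) = 795.7 — too large.
At y = 16.8 ft: A R^(2/3) = 718.4 — ≈ 718.7.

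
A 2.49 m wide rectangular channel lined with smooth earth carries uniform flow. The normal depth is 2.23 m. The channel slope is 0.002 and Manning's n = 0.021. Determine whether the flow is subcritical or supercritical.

subcritical

Flow area A = b·y = 2.49 × 2.23 = 5.553 m². Wetted perimeter P = b + 2y = 2.49 + 2×2.23 = 6.95 m.
Hydraulic radius R = A/P = 5.553/6.95 = 0.7989 m.
V = (1/n) R^(2/3) √S = (1/0.021) × 0.7989^(2/3) × √0.002 = 1.834 m/s. Hydraulic depth D_h = A/T = 5.553/2.49 = 2.23 m.
Froude number Fr = V/√(g·D_h) = 1.834/√(9.81×2.23) = 0.392, which is less than 1, so the flow is subcritical.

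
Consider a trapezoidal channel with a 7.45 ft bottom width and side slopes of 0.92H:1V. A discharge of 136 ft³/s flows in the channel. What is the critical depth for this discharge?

y_c = 2 ft

At critical depth, Q² T / (g A³) = 1, i.e. A³/T = Q²/g = 136²/32.2 = 574.4.
Trying y = 1.71 ft: A³/T = 346.7 — short.
Trying y = 2.49 ft: A³/T = 1186 — over.
Trying y = 2 ft: A³/T = 576.3 — matches.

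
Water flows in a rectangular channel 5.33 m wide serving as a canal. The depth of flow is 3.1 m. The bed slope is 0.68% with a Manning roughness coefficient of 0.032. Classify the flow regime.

Flow area A = b·y = 5.33 × 3.1 = 16.52 m². Wetted perimeter P = b + 2y = 5.33 + 2×3.1 = 11.53 m.
Hydraulic radius R = A/P = 16.52/11.53 = 1.433 m.
V = (1/n) R^(2/3) √S = (1/0.032) × 1.433^(2/3) × √0.0068 = 3.275 m/s. Hydraulic depth D_h = A/T = 16.52/5.33 = 3.1 m.
Froude number Fr = V/√(g·D_h) = 3.275/√(9.81×3.1) = 0.594, which is less than 1, so the flow is subcritical.

subcritical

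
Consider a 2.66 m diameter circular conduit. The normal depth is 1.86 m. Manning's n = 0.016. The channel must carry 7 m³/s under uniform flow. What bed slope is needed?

For a circular section of diameter D = 2.66 m at depth y = 1.86 m, the central angle is θ = 2 arccos(1 − 2y/D) = 3.961 rad. Then A = (D²/8)(θ − sin θ) = 4.15 m² and P = Dθ/2 = 5.269 m.
Hydraulic radius R = A/P = 4.15/5.269 = 0.7877 m.
From Manning's equation, S = [nQ / (1 A R^(2/3))]² = [0.016 × 7 / (1 × 4.15 × 0.7877^(2/3))]² = 0.001.

S = 0.001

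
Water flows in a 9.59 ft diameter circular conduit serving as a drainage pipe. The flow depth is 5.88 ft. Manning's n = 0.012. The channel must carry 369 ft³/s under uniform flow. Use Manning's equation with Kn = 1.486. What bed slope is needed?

S = 0.0011

For a circular section of diameter D = 9.59 ft at depth y = 5.88 ft, the central angle is θ = 2 arccos(1 − 2y/D) = 3.598 rad. Then A = (D²/8)(θ − sin θ) = 46.43 ft² and P = Dθ/2 = 17.25 ft.
Hydraulic radius R = A/P = 46.43/17.25 = 2.691 ft.
From Manning's equation, S = [nQ / (1.486 A R^(2/3))]² = [0.012 × 369 / (1.486 × 46.43 × 2.691^(2/3))]² = 0.0011.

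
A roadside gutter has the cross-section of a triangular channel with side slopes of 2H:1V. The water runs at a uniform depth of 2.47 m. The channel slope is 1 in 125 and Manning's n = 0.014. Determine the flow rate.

For a triangular section with side slope z = 2: A = zy² = 2×2.47² = 12.2 m²; P = 2y√(1+z²) = 2×2.47×2.236 = 11.05 m.
Hydraulic radius R = A/P = 12.2/11.05 = 1.105 m.
Manning's equation: Q = (1/n) A R^(2/3) S^(1/2) = (1/0.014) × 12.2 × 1.105^(2/3) × 0.008^(1/2) = 83.3 m³/s.

Q = 83.3 m³/s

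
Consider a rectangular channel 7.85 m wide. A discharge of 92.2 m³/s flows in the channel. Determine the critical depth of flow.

y_c = 2.41 m

For a rectangular channel, critical depth y_c = (q²/g)^(1/3) where q = Q/b = 92.2/7.85 = 11.75 m²/s.
So y_c = (11.75²/9.81)^(1/3) = 2.41 m.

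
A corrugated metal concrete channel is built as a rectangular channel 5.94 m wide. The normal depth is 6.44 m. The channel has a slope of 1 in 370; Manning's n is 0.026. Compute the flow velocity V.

Flow area A = b·y = 5.94 × 6.44 = 38.25 m². Wetted perimeter P = b + 2y = 5.94 + 2×6.44 = 18.82 m.
Hydraulic radius R = A/P = 38.25/18.82 = 2.033 m.
From Manning's equation, V = (1/n) R^(2/3) S^(1/2) = (1/0.026) × 2.033^(2/3) × 0.002703^(1/2) = 3.21 m/s.

V = 3.21 m/s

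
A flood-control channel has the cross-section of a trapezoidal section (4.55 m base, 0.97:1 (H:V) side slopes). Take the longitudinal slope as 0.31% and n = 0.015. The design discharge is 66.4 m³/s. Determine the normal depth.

Manning's equation rearranged: A R^(2/3) = nQ / (1·√S) = 0.015 × 66.4 / (√0.0031) = 17.89.
Trying y = 2.42 m: A R^(2/3) = 21.66 — too large.
Trying y = 1.72 m: A R^(2/3) = 11.7 — too small.
Trying y = 2.18 m: A R^(2/3) = 17.9 — matches.

y_n = 2.18 m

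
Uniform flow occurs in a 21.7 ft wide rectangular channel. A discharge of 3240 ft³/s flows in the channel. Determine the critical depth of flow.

For a rectangular channel, critical depth y_c = (q²/g)^(1/3) where q = Q/b = 3240/21.7 = 149.3 ft²/s.
So y_c = (149.3²/32.2)^(1/3) = 8.85 ft.

y_c = 8.85 ft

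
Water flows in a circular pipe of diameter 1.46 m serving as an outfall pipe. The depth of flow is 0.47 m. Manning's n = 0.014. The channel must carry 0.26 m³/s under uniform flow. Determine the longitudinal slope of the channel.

For a circular section of diameter D = 1.46 m at depth y = 0.47 m, the central angle is θ = 2 arccos(1 − 2y/D) = 2.413 rad. Then A = (D²/8)(θ − sin θ) = 0.4657 m² and P = Dθ/2 = 1.762 m.
Hydraulic radius R = A/P = 0.4657/1.762 = 0.2643 m.
From Manning's equation, S = [nQ / (1 A R^(2/3))]² = [0.014 × 0.26 / (1 × 0.4657 × 0.2643^(2/3))]² = 0.00036.

S = 0.00036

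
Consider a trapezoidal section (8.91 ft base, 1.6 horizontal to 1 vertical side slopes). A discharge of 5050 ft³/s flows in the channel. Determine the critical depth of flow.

At critical depth, Q² T / (g A³) = 1, i.e. A³/T = Q²/g = 5050²/32.2 = 792000.
Try y = 8.63 ft: A³/T = 206300 — low.
Try y = 11.9 ft: A³/T = 783000 — ≈ 792000.

y_c = 11.9 ft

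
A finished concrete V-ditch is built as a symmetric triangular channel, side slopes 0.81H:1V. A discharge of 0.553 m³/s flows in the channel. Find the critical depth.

y_c = 0.625 m

At critical depth, Q² T / (g A³) = 1, i.e. A³/T = Q²/g = 0.553²/9.81 = 0.03117.
Try y = 0.722 m: A³/T = 0.06436 — too large.
Try y = 0.625 m: A³/T = 0.03129 — matches.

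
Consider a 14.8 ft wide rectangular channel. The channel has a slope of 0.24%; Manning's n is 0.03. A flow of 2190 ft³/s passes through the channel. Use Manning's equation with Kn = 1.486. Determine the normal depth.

Manning's equation rearranged: A R^(2/3) = nQ / (1.486·√S) = 0.03 × 2190 / (1.486 × √0.0024) = 902.5.
Try y = 14.1 ft: A R^(2/3) = 598.2 — short.
Try y = 23.2 ft: A R^(2/3) = 1084 — over.
Try y = 19.8 ft: A R^(2/3) = 900.5 — ≈ 902.5.

y_n = 19.8 ft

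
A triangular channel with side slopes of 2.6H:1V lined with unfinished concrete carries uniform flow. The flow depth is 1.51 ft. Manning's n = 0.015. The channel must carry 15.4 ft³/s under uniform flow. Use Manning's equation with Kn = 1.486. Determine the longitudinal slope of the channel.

S = 0.0011

For a triangular section with side slope z = 2.6: A = zy² = 2.6×1.51² = 5.928 ft²; P = 2y√(1+z²) = 2×1.51×2.786 = 8.413 ft.
Hydraulic radius R = A/P = 5.928/8.413 = 0.7047 ft.
From Manning's equation, S = [nQ / (1.486 A R^(2/3))]² = [0.015 × 15.4 / (1.486 × 5.928 × 0.7047^(2/3))]² = 0.0011.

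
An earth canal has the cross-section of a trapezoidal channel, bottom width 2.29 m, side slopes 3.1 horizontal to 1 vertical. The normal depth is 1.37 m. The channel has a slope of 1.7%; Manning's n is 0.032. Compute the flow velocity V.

V = 3.51 m/s

With bottom width b = 2.29 m and side slope z = 3.1: A = (b + zy)y = (2.29 + 3.1×1.37)×1.37 = 8.956 m²; P = b + 2y√(1+z²) = 2.29 + 2×1.37×3.257 = 11.22 m.
Hydraulic radius R = A/P = 8.956/11.22 = 0.7985 m.
From Manning's equation, V = (1/n) R^(2/3) S^(1/2) = (1/0.032) × 0.7985^(2/3) × 0.017^(1/2) = 3.51 m/s.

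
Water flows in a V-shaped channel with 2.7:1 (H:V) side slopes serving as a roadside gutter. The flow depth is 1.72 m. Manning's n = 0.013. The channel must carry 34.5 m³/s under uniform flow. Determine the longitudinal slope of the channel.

For a triangular section with side slope z = 2.7: A = zy² = 2.7×1.72² = 7.988 m²; P = 2y√(1+z²) = 2×1.72×2.879 = 9.905 m.
Hydraulic radius R = A/P = 7.988/9.905 = 0.8065 m.
From Manning's equation, S = [nQ / (1 A R^(2/3))]² = [0.013 × 34.5 / (1 × 7.988 × 0.8065^(2/3))]² = 0.0042.

S = 0.0042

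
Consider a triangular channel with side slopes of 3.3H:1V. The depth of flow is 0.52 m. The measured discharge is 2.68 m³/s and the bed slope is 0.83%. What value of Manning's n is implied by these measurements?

For a triangular section with side slope z = 3.3: A = zy² = 3.3×0.52² = 0.8923 m²; P = 2y√(1+z²) = 2×0.52×3.448 = 3.586 m.
Hydraulic radius R = A/P = 0.8923/3.586 = 0.2488 m.
Rearranging Manning's equation: n = (1/Q) A R^(2/3) S^(1/2) = (1/2.68) × 0.8923 × 0.2488^(2/3) × √0.0083 = 0.012.

n = 0.012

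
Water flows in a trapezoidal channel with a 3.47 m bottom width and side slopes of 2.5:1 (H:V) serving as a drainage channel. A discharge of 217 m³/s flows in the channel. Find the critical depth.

At critical depth, Q² T / (g A³) = 1, i.e. A³/T = Q²/g = 217²/9.81 = 4800.
Try y = 2.67 m: A³/T = 1182 — low.
Try y = 3.71 m: A³/T = 4801 — close enough.

y_c = 3.71 m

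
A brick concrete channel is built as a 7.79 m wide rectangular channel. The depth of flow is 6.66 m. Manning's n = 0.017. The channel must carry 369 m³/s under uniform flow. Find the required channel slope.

S = 0.00441

Flow area A = b·y = 7.79 × 6.66 = 51.88 m². Wetted perimeter P = b + 2y = 7.79 + 2×6.66 = 21.11 m.
Hydraulic radius R = A/P = 51.88/21.11 = 2.458 m.
From Manning's equation, S = [nQ / (1 A R^(2/3))]² = [0.017 × 369 / (1 × 51.88 × 2.458^(2/3))]² = 0.00441.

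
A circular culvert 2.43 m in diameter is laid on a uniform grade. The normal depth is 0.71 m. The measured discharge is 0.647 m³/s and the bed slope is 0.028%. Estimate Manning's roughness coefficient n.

n = 0.016

For a circular section of diameter D = 2.43 m at depth y = 0.71 m, the central angle is θ = 2 arccos(1 − 2y/D) = 2.284 rad. Then A = (D²/8)(θ − sin θ) = 1.128 m² and P = Dθ/2 = 2.775 m.
Hydraulic radius R = A/P = 1.128/2.775 = 0.4064 m.
Rearranging Manning's equation: n = (1/Q) A R^(2/3) S^(1/2) = (1/0.647) × 1.128 × 0.4064^(2/3) × √0.00028 = 0.016.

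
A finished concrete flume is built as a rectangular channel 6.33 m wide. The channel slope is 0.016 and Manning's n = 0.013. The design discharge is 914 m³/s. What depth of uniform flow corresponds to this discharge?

y_n = 8.5 m

Manning's equation rearranged: A R^(2/3) = nQ / (1·√S) = 0.013 × 914 / (√0.016) = 93.94.
At y = 10.5 m: A R^(2/3) = 120.2 — over.
At y = 8.5 m: A R^(2/3) = 93.92 — ≈ 93.94.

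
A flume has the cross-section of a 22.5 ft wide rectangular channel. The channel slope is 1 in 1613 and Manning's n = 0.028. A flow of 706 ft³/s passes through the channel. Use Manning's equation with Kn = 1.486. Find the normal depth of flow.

y_n = 8.35 ft

Manning's equation rearranged: A R^(2/3) = nQ / (1.486·√S) = 0.028 × 706 / (1.486 × √0.00062) = 534.3.
Trying y = 6.73 ft: A R^(2/3) = 394.9 — short.
Trying y = 10.1 ft: A R^(2/3) = 692.7 — over.
Trying y = 8.35 ft: A R^(2/3) = 534.1 — matches.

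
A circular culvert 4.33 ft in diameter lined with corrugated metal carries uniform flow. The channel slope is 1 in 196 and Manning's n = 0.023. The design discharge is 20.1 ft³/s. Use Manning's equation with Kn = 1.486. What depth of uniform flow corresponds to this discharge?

Manning's equation rearranged: A R^(2/3) = nQ / (1.486·√S) = 0.023 × 20.1 / (1.486 × √0.005102) = 4.355.
Trying y = 1.22 ft: A R^(2/3) = 2.691 — low.
Trying y = 1.93 ft: A R^(2/3) = 6.358 — high.
Trying y = 1.57 ft: A R^(2/3) = 4.362 — close enough.

y_n = 1.57 ft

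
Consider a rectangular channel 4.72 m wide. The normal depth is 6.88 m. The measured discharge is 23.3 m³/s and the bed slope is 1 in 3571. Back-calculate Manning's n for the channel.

n = 0.034

Flow area A = b·y = 4.72 × 6.88 = 32.47 m². Wetted perimeter P = b + 2y = 4.72 + 2×6.88 = 18.48 m.
Hydraulic radius R = A/P = 32.47/18.48 = 1.757 m.
Rearranging Manning's equation: n = (1/Q) A R^(2/3) S^(1/2) = (1/23.3) × 32.47 × 1.757^(2/3) × √0.00028 = 0.034.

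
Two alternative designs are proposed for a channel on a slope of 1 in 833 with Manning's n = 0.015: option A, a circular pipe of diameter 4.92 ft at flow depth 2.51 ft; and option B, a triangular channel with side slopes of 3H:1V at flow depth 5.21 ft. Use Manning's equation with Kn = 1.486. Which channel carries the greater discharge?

Channel A: For a circular section of diameter D = 4.92 ft at depth y = 2.51 ft, the central angle is θ = 2 arccos(1 − 2y/D) = 3.182 rad. Then A = (D²/8)(θ − sin θ) = 9.752 ft² and P = Dθ/2 = 7.828 ft. Hydraulic radius R = A/P = 9.752/7.828 = 1.246 ft. Q_A = (1.486/0.015)·9.752·1.246^(2/3)·√0.0012 = 38.75 ft³/s.
Channel B: For a triangular section with side slope z = 3: A = zy² = 3×5.21² = 81.43 ft²; P = 2y√(1+z²) = 2×5.21×3.162 = 32.95 ft. Hydraulic radius R = A/P = 81.43/32.95 = 2.471 ft. Q_B = (1.486/0.015)·81.43·2.471^(2/3)·√0.0012 = 510.9 ft³/s.
Q_A = 38.75 ft³/s vs Q_B = 510.9 ft³/s, so channel B carries more.

channel B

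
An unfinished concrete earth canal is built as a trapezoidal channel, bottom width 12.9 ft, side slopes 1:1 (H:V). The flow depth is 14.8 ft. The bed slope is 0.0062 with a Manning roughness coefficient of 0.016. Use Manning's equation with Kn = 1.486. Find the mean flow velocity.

V = 28 ft/s

With bottom width b = 12.9 ft and side slope z = 1: A = (b + zy)y = (12.9 + 1×14.8)×14.8 = 410 ft²; P = b + 2y√(1+z²) = 12.9 + 2×14.8×1.414 = 54.76 ft.
Hydraulic radius R = A/P = 410/54.76 = 7.486 ft.
From Manning's equation, V = (1.486/n) R^(2/3) S^(1/2) = (1.486/0.016) × 7.486^(2/3) × 0.0062^(1/2) = 28 ft/s.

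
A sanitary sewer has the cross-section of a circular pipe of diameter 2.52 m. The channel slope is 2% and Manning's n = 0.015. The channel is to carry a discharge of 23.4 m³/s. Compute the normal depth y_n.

y_n = 1.52 m

Manning's equation rearranged: A R^(2/3) = nQ / (1·√S) = 0.015 × 23.4 / (√0.02) = 2.482.
Try y = 1.12 m: A R^(2/3) = 1.494 — too small.
Try y = 1.52 m: A R^(2/3) = 2.482 — matches.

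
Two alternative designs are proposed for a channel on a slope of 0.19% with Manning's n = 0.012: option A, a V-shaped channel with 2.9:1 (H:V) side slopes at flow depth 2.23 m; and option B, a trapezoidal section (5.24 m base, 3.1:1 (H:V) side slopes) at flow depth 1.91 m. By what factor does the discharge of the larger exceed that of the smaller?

Channel A: For a triangular section with side slope z = 2.9: A = zy² = 2.9×2.23² = 14.42 m²; P = 2y√(1+z²) = 2×2.23×3.068 = 13.68 m. Hydraulic radius R = A/P = 14.42/13.68 = 1.054 m. Q_A = (1/0.012)·14.42·1.054^(2/3)·√0.0019 = 54.26 m³/s.
Channel B: With bottom width b = 5.24 m and side slope z = 3.1: A = (b + zy)y = (5.24 + 3.1×1.91)×1.91 = 21.32 m²; P = b + 2y√(1+z²) = 5.24 + 2×1.91×3.257 = 17.68 m. Hydraulic radius R = A/P = 21.32/17.68 = 1.206 m. Q_B = (1/0.012)·21.32·1.206^(2/3)·√0.0019 = 87.71 m³/s.
The larger discharge is 87.71 m³/s and the smaller is 54.26 m³/s; the ratio is 1.62.

1.62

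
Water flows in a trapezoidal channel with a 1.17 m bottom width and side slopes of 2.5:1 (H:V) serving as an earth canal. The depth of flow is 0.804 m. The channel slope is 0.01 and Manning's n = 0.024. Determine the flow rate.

With bottom width b = 1.17 m and side slope z = 2.5: A = (b + zy)y = (1.17 + 2.5×0.804)×0.804 = 2.557 m²; P = b + 2y√(1+z²) = 1.17 + 2×0.804×2.693 = 5.5 m.
Hydraulic radius R = A/P = 2.557/5.5 = 0.4649 m.
Manning's equation: Q = (1/n) A R^(2/3) S^(1/2) = (1/0.024) × 2.557 × 0.4649^(2/3) × 0.01^(1/2) = 6.39 m³/s.

Q = 6.39 m³/s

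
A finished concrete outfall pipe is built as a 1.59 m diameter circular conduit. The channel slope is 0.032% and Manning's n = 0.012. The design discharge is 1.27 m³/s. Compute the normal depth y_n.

y_n = 1.07 m

Manning's equation rearranged: A R^(2/3) = nQ / (1·√S) = 0.012 × 1.27 / (√0.00032) = 0.8519.
Try y = 1.32 m: A R^(2/3) = 1.085 — over.
Try y = 1.07 m: A R^(2/3) = 0.8524 — ≈ 0.8519.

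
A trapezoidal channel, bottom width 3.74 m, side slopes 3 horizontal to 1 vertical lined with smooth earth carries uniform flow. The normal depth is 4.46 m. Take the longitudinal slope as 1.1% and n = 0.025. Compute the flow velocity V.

V = 7.5 m/s

With bottom width b = 3.74 m and side slope z = 3: A = (b + zy)y = (3.74 + 3×4.46)×4.46 = 76.36 m²; P = b + 2y√(1+z²) = 3.74 + 2×4.46×3.162 = 31.95 m.
Hydraulic radius R = A/P = 76.36/31.95 = 2.39 m.
From Manning's equation, V = (1/n) R^(2/3) S^(1/2) = (1/0.025) × 2.39^(2/3) × 0.011^(1/2) = 7.5 m/s.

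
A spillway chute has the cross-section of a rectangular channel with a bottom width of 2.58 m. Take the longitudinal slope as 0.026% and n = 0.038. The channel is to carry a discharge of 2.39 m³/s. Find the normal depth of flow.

y_n = 2.44 m

Manning's equation rearranged: A R^(2/3) = nQ / (1·√S) = 0.038 × 2.39 / (√0.00026) = 5.632.
Trying y = 1.85 m: A R^(2/3) = 3.975 — too small.
Trying y = 2.86 m: A R^(2/3) = 6.822 — too large.
Trying y = 2.44 m: A R^(2/3) = 5.622 — matches.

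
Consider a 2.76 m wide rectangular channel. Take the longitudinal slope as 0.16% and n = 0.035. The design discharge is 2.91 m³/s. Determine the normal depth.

y_n = 1.23 m

Manning's equation rearranged: A R^(2/3) = nQ / (1·√S) = 0.035 × 2.91 / (√0.0016) = 2.546.
At y = 1.44 m: A R^(2/3) = 3.147 — too large.
At y = 0.891 m: A R^(2/3) = 1.634 — too small.
At y = 1.23 m: A R^(2/3) = 2.548 — ≈ 2.546.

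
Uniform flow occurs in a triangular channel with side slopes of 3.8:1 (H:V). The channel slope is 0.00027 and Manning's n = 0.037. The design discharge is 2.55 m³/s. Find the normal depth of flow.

y_n = 1.4 m

Manning's equation rearranged: A R^(2/3) = nQ / (1·√S) = 0.037 × 2.55 / (√0.00027) = 5.742.
Try y = 1.58 m: A R^(2/3) = 7.928 — high.
Try y = 1.04 m: A R^(2/3) = 2.599 — low.
Try y = 1.4 m: A R^(2/3) = 5.742 — ≈ 5.742.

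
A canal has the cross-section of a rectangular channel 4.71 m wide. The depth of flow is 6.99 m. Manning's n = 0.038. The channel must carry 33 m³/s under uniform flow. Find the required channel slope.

Flow area A = b·y = 4.71 × 6.99 = 32.92 m². Wetted perimeter P = b + 2y = 4.71 + 2×6.99 = 18.69 m.
Hydraulic radius R = A/P = 32.92/18.69 = 1.762 m.
From Manning's equation, S = [nQ / (1 A R^(2/3))]² = [0.038 × 33 / (1 × 32.92 × 1.762^(2/3))]² = 0.000682.

S = 0.000682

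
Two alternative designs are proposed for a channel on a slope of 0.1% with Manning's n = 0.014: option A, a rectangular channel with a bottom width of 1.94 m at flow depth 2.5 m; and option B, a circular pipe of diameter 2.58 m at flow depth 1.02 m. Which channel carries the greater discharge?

Channel A: Flow area A = b·y = 1.94 × 2.5 = 4.85 m². Wetted perimeter P = b + 2y = 1.94 + 2×2.5 = 6.94 m. Hydraulic radius R = A/P = 4.85/6.94 = 0.6988 m. Q_A = (1/0.014)·4.85·0.6988^(2/3)·√0.001 = 8.627 m³/s.
Channel B: For a circular section of diameter D = 2.58 m at depth y = 1.02 m, the central angle is θ = 2 arccos(1 − 2y/D) = 2.72 rad. Then A = (D²/8)(θ − sin θ) = 1.922 m² and P = Dθ/2 = 3.509 m. Hydraulic radius R = A/P = 1.922/3.509 = 0.5479 m. Q_B = (1/0.014)·1.922·0.5479^(2/3)·√0.001 = 2.908 m³/s.
Q_A = 8.627 m³/s vs Q_B = 2.908 m³/s, so channel A carries more.

channel A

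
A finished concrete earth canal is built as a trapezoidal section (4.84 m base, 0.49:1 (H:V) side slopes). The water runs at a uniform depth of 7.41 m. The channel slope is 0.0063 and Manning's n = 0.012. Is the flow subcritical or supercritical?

supercritical

With bottom width b = 4.84 m and side slope z = 0.49: A = (b + zy)y = (4.84 + 0.49×7.41)×7.41 = 62.77 m²; P = b + 2y√(1+z²) = 4.84 + 2×7.41×1.114 = 21.34 m.
Hydraulic radius R = A/P = 62.77/21.34 = 2.941 m.
V = (1/n) R^(2/3) √S = (1/0.012) × 2.941^(2/3) × √0.0063 = 13.58 m/s. Hydraulic depth D_h = A/T = 62.77/12.1 = 5.187 m.
Froude number Fr = V/√(g·D_h) = 13.58/√(9.81×5.187) = 1.9, which is greater than 1, so the flow is supercritical.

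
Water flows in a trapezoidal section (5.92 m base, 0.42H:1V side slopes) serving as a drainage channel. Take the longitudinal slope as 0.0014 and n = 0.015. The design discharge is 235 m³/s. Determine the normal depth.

y_n = 5.88 m

Manning's equation rearranged: A R^(2/3) = nQ / (1·√S) = 0.015 × 235 / (√0.0014) = 94.21.
Trying y = 6.66 m: A R^(2/3) = 116.7 — too large.
Trying y = 4.89 m: A R^(2/3) = 69.1 — too small.
Trying y = 5.88 m: A R^(2/3) = 94.27 — matches.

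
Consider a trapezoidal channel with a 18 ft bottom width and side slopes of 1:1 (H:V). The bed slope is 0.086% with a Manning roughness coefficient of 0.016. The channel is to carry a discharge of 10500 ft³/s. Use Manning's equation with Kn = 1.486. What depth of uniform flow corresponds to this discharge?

y_n = 20.8 ft

Manning's equation rearranged: A R^(2/3) = nQ / (1.486·√S) = 0.016 × 10500 / (1.486 × √0.00086) = 3855.
Try y = 17.3 ft: A R^(2/3) = 2667 — short.
Try y = 24.2 ft: A R^(2/3) = 5297 — over.
Try y = 20.8 ft: A R^(2/3) = 3871 — ≈ 3855.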